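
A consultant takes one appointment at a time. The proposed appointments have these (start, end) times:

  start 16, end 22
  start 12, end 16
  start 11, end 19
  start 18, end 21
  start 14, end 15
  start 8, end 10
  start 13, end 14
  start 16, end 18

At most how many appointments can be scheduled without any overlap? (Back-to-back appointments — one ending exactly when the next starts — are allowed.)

5

Sorted by end: (8,10)  (13,14)  (14,15)  (12,16)  (16,18)  (11,19)  (18,21)  (16,22)
take (8,10); take (13,14); take (14,15); skip (12,16); take (16,18); take (18,21).
Selected 5 appointments.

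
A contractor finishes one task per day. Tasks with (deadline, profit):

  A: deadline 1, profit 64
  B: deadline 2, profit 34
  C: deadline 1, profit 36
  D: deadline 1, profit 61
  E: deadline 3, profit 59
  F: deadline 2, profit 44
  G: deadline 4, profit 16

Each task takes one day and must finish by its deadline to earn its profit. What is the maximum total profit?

183

Profit order: A=64 D=61 E=59 F=44 C=36 B=34 G=16
Assign: A→slot 1, D skipped, E→slot 3, F→slot 2, C skipped, B skipped, G→slot 4.
Slots: [1:A] [2:F] [3:E] [4:G]
Profit = 64 + 44 + 59 + 16 = 183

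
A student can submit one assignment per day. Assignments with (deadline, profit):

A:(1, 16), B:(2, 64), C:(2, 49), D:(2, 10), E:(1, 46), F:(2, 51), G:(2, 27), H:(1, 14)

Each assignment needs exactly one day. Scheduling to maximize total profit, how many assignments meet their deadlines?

Take jobs in profit order; each goes to the latest open slot no later than its deadline.
Profit order: B=64 F=51 C=49 E=46 G=27 A=16 H=14 D=10
Assign: B→slot 2, F→slot 1, C skipped, E skipped, G skipped, A skipped, H skipped, D skipped.
Slots: [1:F] [2:B]
2 of 8 scheduled.

2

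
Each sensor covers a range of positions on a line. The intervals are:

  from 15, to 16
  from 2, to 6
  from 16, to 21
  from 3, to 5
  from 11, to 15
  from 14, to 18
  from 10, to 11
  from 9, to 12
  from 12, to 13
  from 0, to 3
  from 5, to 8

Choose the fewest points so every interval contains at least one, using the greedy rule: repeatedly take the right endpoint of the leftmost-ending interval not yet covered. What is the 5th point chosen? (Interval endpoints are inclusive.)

16

Sorted: [0,3] [3,5] [2,6] [5,8] [10,11] [9,12] [12,13] [11,15] [15,16] [14,18] [16,21]
{[0,3],[3,5],[2,6]} hit by 3; {[5,8]} hit by 8; {[10,11],[9,12]} hit by 11; {[12,13],[11,15]} hit by 13; {[15,16],[14,18],[16,21]} hit by 16.
Points: 3, 8, 11, 13, 16 (5 total).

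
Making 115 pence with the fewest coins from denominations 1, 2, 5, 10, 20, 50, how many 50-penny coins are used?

Use the largest denomination that fits, subtract, and repeat.
115 − 2×50→15 − 1×10→5 − 1×5→0
Count of 50: 2

2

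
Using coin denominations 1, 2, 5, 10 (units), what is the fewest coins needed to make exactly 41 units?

Use the largest denomination that fits, subtract, and repeat.
41 = 4×10 + 1×1
Total coins = 4 + 1 = 5

5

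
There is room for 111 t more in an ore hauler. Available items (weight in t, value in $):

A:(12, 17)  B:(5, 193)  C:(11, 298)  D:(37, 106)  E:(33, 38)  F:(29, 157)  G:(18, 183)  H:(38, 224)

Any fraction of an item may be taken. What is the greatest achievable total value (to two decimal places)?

1083.65

Greedy by value/weight ratio, highest first.
Order: B (193/5=38.60) > C (298/11=27.09) > G (183/18=10.17) > H (224/38=5.89) > F (157/29=5.41) > D (106/37=2.86) > A (17/12=1.42) > E (38/33=1.15)
Fill: take B (5 @ 193) → take C (11 @ 298) → take G (18 @ 183) → take H (38 @ 224) → take F (29 @ 157) → take 10/37 of D → 28.65; 111/111 used.
Total value = 1083.65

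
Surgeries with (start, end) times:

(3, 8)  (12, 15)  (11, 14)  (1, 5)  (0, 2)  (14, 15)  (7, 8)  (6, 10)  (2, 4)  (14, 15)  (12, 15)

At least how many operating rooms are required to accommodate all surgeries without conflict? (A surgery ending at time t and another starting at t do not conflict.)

4

Events (time:±→running): 0:+→1 1:+→2 2:-→1 2:+→2 3:+→3 4:-→2 5:-→1 6:+→2 7:+→3 8:-→2 8:-→1 10:-→0 11:+→1 12:+→2 12:+→3 14:-→2 14:+→3 14:+→4 … peak 4.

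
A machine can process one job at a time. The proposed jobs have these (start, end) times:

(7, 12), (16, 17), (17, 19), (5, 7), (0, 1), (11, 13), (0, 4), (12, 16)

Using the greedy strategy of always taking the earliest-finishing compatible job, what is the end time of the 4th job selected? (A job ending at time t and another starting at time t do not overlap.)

16

Order by finish time; keep every interval that doesn't clash with the previous kept one.
By end time: (0,1), (0,4), (5,7), (7,12), (11,13), (12,16), (16,17), (17,19).
Pick (0,1); next start ≥ 1 → (5,7); next start ≥ 7 → (7,12); next start ≥ 12 → (12,16); next start ≥ 16 → (16,17); next start ≥ 17 → (17,19).
Selected: (0,1) (5,7) (7,12) (12,16) (16,17) (17,19)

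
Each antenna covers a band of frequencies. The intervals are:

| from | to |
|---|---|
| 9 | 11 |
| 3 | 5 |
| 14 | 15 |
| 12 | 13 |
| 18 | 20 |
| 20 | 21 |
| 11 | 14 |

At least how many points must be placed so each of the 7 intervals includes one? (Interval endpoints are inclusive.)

5

Sorted: [3,5] [9,11] [12,13] [11,14] [14,15] [18,20] [20,21]
{[3,5]} hit by 5; {[9,11]} hit by 11; {[12,13],[11,14]} hit by 13; {[14,15]} hit by 15; {[18,20],[20,21]} hit by 20.
Points: 5, 11, 13, 15, 20 (5 total).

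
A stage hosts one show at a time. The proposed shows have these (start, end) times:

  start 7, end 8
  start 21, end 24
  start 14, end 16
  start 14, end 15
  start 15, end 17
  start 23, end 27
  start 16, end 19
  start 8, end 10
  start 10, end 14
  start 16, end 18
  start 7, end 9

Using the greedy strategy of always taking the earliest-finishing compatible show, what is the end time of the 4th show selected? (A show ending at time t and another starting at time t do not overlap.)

15

Sorted by end: (7,8)  (7,9)  (8,10)  (10,14)  (14,15)  (14,16)  (15,17)  (16,18)  (16,19)  (21,24)  (23,27)
take (7,8); take (8,10); take (10,14); take (14,15); take (15,17); skip (16,18); skip (16,19); take (21,24).
Selected: (7,8) (8,10) (10,14) (14,15) (15,17) (21,24)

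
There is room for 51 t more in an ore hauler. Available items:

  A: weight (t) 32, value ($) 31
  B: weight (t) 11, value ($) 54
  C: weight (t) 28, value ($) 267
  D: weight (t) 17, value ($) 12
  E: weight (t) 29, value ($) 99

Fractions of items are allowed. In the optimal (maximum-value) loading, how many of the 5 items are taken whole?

Sort by value per unit weight and fill in that order.
Order: C (267/28=9.54) > B (54/11=4.91) > E (99/29=3.41) > A (31/32=0.97) > D (12/17=0.71)
Fill: take C (28 @ 267) → take B (11 @ 54) → take 12/29 of E → 40.97; 51/51 used.
2 item(s) taken whole; one partial (take 12/29 of E).

2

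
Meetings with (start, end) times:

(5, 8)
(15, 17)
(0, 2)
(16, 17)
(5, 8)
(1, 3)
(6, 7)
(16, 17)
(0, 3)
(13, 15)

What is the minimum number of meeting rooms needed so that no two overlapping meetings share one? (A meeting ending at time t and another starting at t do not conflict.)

3

starts: [0, 0, 1, 5, 5, 6, 13, 15, 16, 16]
ends:   [2, 3, 3, 7, 8, 8, 15, 17, 17, 17]
s0→1 s0→2 s1→3  — peak 3.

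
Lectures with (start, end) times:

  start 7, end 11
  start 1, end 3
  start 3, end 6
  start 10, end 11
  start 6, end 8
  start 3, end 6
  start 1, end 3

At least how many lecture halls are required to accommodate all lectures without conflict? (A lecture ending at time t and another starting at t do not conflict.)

2

The answer is the maximum number of intervals overlapping at any instant.
Events (time:±→running): 1:+→1 1:+→2 … peak 2.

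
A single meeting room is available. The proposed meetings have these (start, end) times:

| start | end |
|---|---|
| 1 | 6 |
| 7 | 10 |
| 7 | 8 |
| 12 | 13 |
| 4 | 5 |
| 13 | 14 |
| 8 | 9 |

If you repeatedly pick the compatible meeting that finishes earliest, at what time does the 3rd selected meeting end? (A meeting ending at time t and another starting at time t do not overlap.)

Sort by end time and greedily take each interval whose start is ≥ the last chosen end.
By end time: (4,5), (1,6), (7,8), (8,9), (7,10), (12,13), (13,14).
Pick (4,5); next start ≥ 5 → (7,8); next start ≥ 8 → (8,9); next start ≥ 9 → (12,13); next start ≥ 13 → (13,14).
Selected: (4,5) (7,8) (8,9) (12,13) (13,14)

9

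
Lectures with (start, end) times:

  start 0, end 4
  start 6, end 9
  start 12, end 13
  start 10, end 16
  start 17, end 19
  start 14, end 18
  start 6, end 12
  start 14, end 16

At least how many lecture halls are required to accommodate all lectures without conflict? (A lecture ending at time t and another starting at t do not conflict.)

3

Count concurrent intervals with a sweep; the peak is the room count.
starts: [0, 6, 6, 10, 12, 14, 14, 17]
ends:   [4, 9, 12, 13, 16, 16, 18, 19]
s0→1 e4→0 s6→1 s6→2 e9→1 s10→2 e12→1 s12→2 e13→1 s14→2 s14→3  — peak 3.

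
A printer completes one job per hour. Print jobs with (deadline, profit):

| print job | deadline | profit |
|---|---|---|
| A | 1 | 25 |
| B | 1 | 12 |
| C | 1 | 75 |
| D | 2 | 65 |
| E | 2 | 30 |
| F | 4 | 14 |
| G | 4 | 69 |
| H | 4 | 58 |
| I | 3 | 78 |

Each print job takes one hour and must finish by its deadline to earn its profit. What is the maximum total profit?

287

Sort by profit descending; place each in the latest free slot ≤ its deadline.
Profit order: I=78 C=75 G=69 D=65 H=58 E=30 A=25 F=14 B=12
Assign: I→slot 3, C→slot 1, G→slot 4, D→slot 2, H skipped, E skipped, A skipped, F skipped, B skipped.
Slots: [1:C] [2:D] [3:I] [4:G]
Profit = 75 + 65 + 78 + 69 = 287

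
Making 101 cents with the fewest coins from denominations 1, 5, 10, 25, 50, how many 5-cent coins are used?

0

Use the largest denomination that fits, subtract, and repeat.
101 − 2×50→1 − 1×1→0
Count of 5: 0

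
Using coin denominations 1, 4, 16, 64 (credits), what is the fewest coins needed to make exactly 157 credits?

157 = 2×64 + 1×16 + 3×4 + 1×1
Total coins = 2 + 1 + 3 + 1 = 7

7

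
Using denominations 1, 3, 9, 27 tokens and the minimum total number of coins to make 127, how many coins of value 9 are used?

127 = 4×27 + 2×9 + 1×1
Count of 9: 2

2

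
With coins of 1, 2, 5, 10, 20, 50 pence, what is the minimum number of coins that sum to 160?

4

160 = 3×50 + 1×10
Total coins = 3 + 1 = 4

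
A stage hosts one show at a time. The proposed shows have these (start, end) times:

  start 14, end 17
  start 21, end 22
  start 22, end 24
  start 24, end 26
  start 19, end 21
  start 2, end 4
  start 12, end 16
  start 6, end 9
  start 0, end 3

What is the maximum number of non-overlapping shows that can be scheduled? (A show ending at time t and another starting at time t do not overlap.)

Sort by end time and greedily take each interval whose start is ≥ the last chosen end.
By end time: (0,3), (2,4), (6,9), (12,16), (14,17), (19,21), (21,22), (22,24), (24,26).
Pick (0,3); next start ≥ 3 → (6,9); next start ≥ 9 → (12,16); next start ≥ 16 → (19,21); next start ≥ 21 → (21,22); next start ≥ 22 → (22,24); next start ≥ 24 → (24,26).
Selected 7 shows.

7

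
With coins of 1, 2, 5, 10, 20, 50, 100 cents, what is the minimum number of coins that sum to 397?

8

397 = 3×100 + 1×50 + 2×20 + 1×5 + 1×2
Total coins = 3 + 1 + 2 + 1 + 1 = 8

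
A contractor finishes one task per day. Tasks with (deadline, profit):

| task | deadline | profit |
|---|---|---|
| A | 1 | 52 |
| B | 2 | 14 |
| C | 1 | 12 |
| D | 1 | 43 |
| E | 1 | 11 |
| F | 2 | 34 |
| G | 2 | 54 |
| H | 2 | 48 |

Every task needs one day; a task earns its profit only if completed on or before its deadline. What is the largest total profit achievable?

106

Take jobs in profit order; each goes to the latest open slot no later than its deadline.
Profit order: G=54 A=52 H=48 D=43 F=34 B=14 C=12 E=11
Assign: G→slot 2, A→slot 1, H skipped, D skipped, F skipped, B skipped, C skipped, E skipped.
Slots: [1:A] [2:G]
Profit = 52 + 54 = 106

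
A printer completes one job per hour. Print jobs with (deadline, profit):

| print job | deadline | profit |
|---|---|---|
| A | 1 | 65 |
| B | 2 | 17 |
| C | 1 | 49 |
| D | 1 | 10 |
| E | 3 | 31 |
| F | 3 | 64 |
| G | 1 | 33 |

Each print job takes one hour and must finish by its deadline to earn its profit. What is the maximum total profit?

Sort by profit descending; place each in the latest free slot ≤ its deadline.
By profit: A(d1,65), F(d3,64), C(d1,49), G(d1,33), E(d3,31), B(d2,17), D(d1,10)
A→slot 1; F→slot 3; C skipped; G skipped; E→slot 2; B skipped; D skipped.
Profit = 65 + 31 + 64 = 160

160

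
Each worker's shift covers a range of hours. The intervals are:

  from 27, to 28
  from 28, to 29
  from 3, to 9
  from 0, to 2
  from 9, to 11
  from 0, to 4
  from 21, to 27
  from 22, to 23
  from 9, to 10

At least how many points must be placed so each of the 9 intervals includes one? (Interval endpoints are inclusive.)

Process intervals by earliest right end; each time one isn't hit yet, stab at its right endpoint.
By right end: [0,2]  [0,4]  [3,9]  [9,10]  [9,11]  [22,23]  [21,27]  [27,28]  [28,29]
[0,2] uncovered → point at 2; [3,9] uncovered → point at 9; [22,23] uncovered → point at 23; [27,28] uncovered → point at 28.
Points: 2, 9, 23, 28 (4 total).

4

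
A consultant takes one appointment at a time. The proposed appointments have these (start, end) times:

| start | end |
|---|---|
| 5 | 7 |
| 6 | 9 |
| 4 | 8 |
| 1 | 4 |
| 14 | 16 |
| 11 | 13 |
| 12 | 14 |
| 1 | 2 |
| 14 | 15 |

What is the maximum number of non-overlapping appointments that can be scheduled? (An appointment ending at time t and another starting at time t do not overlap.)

4

Sorted by end: (1,2)  (1,4)  (5,7)  (4,8)  (6,9)  (11,13)  (12,14)  (14,15)  (14,16)
take (1,2); take (5,7); skip (4,8); skip (6,9); take (11,13); skip (12,14); take (14,15); skip (14,16).
Selected 4 appointments.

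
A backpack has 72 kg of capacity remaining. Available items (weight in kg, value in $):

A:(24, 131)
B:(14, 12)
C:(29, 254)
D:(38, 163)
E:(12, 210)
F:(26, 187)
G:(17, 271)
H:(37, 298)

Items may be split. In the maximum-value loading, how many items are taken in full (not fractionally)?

Greedy by value/weight ratio, highest first.
Order: E (210/12=17.50) > G (271/17=15.94) > C (254/29=8.76) > H (298/37=8.05) > F (187/26=7.19) > A (131/24=5.46) > D (163/38=4.29) > B (12/14=0.86)
Fill: take E (12 @ 210) → take G (17 @ 271) → take C (29 @ 254) → take 14/37 of H → 112.76; 72/72 used.
3 item(s) taken whole; one partial (take 14/37 of H).

3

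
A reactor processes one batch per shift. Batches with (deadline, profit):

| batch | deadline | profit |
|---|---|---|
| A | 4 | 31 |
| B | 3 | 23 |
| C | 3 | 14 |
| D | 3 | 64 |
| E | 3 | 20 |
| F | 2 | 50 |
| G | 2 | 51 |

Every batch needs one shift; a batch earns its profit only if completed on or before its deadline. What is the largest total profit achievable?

Sort by profit descending; place each in the latest free slot ≤ its deadline.
By profit: D(d3,64), G(d2,51), F(d2,50), A(d4,31), B(d3,23), E(d3,20), C(d3,14)
D→slot 3; G→slot 2; F→slot 1; A→slot 4; B skipped; E skipped; C skipped.
Profit = 50 + 51 + 64 + 31 = 196

196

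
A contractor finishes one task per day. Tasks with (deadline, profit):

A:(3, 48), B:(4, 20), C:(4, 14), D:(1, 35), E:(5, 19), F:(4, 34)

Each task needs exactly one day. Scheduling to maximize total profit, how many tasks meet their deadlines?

Sort by profit descending; place each in the latest free slot ≤ its deadline.
By profit: A(d3,48), D(d1,35), F(d4,34), B(d4,20), E(d5,19), C(d4,14)
A→slot 3; D→slot 1; F→slot 4; B→slot 2; E→slot 5; C skipped.
5 of 6 scheduled.

5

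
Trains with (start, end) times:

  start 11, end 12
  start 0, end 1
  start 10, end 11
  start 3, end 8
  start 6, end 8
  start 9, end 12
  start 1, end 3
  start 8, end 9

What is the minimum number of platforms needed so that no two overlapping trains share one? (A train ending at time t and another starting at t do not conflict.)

2

Count concurrent intervals with a sweep; the peak is the room count.
starts: [0, 1, 3, 6, 8, 9, 10, 11]
ends:   [1, 3, 8, 8, 9, 11, 12, 12]
s0→1 e1→0 s1→1 e3→0 s3→1 s6→2  — peak 2.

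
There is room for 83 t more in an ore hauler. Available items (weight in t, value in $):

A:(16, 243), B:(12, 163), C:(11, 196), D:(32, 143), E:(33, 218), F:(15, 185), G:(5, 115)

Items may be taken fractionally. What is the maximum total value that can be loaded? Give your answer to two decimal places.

Order: G (115/5=23.00) > C (196/11=17.82) > A (243/16=15.19) > B (163/12=13.58) > F (185/15=12.33) > E (218/33=6.61) > D (143/32=4.47)
Fill: take G (5 @ 115) → take C (11 @ 196) → take A (16 @ 243) → take B (12 @ 163) → take F (15 @ 185) → take 24/33 of E → 158.55; 83/83 used.
Total value = 1060.55

1060.55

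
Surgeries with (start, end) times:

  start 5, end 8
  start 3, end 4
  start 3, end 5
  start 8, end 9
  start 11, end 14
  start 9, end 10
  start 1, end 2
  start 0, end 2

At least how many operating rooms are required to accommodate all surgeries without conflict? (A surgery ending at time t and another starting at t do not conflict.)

Count concurrent intervals with a sweep; the peak is the room count.
Events (time:±→running): 0:+→1 1:+→2 … peak 2.

2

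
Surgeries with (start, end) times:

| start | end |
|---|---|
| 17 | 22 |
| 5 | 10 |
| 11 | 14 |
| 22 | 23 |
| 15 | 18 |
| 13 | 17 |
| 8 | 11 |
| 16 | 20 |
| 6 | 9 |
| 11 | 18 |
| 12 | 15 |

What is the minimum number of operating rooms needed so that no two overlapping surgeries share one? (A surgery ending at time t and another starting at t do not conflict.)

4

The answer is the maximum number of intervals overlapping at any instant.
Events (time:±→running): 5:+→1 6:+→2 8:+→3 9:-→2 10:-→1 11:-→0 11:+→1 11:+→2 12:+→3 13:+→4 … peak 4.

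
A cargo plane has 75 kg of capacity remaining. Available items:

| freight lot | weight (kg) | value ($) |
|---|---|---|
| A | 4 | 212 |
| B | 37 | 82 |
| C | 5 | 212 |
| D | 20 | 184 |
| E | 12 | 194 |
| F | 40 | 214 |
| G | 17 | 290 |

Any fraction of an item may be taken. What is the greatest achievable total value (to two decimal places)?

1182.95

Sort by value per unit weight and fill in that order.
Ratios (sorted): A 53.00, C 42.40, G 17.06, E 16.17, D 9.20, F 5.35, B 2.22
take A (4 @ 212); take C (5 @ 212); take G (17 @ 290); take E (12 @ 194); take D (20 @ 184); take 17/40 of F → 90.95. Capacity used 75/75.
Total value = 1182.95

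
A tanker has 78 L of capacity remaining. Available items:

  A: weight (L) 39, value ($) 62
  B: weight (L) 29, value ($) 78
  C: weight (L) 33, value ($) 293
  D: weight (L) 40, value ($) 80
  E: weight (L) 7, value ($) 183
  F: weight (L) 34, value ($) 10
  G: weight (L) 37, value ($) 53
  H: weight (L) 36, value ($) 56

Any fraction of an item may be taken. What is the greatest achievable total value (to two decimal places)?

572.00

Sort by value per unit weight and fill in that order.
Order: E (183/7=26.14) > C (293/33=8.88) > B (78/29=2.69) > D (80/40=2.00) > A (62/39=1.59) > H (56/36=1.56) > G (53/37=1.43) > F (10/34=0.29)
Fill: take E (7 @ 183) → take C (33 @ 293) → take B (29 @ 78) → take 9/40 of D → 18.00; 78/78 used.
Total value = 572.00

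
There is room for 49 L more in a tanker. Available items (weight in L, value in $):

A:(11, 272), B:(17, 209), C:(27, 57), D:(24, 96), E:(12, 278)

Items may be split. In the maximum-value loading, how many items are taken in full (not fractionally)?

3

Sort by value per unit weight and fill in that order.
Order: A (272/11=24.73) > E (278/12=23.17) > B (209/17=12.29) > D (96/24=4.00) > C (57/27=2.11)
Fill: take A (11 @ 272) → take E (12 @ 278) → take B (17 @ 209) → take 9/24 of D → 36.00; 49/49 used.
3 item(s) taken whole; one partial (take 9/24 of D).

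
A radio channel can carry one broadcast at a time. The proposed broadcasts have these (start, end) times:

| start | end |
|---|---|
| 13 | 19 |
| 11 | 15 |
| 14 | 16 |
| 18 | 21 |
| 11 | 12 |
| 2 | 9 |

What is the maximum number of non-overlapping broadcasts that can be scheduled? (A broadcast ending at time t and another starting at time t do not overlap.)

Sorted by end: (2,9)  (11,12)  (11,15)  (14,16)  (13,19)  (18,21)
take (2,9); take (11,12); skip (11,15); take (14,16); skip (13,19); take (18,21).
Selected 4 broadcasts.

4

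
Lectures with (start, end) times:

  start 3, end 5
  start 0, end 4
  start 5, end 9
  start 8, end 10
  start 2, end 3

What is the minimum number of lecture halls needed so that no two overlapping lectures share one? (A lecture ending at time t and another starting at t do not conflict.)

The answer is the maximum number of intervals overlapping at any instant.
starts: [0, 2, 3, 5, 8]
ends:   [3, 4, 5, 9, 10]
s0→1 s2→2  — peak 2.

2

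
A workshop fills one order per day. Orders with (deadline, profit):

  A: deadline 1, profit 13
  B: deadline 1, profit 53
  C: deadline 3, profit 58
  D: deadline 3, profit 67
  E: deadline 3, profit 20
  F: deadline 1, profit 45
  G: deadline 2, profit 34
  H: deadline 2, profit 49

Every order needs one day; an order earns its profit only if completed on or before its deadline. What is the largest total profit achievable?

178

Sort by profit descending; place each in the latest free slot ≤ its deadline.
Profit order: D=67 C=58 B=53 H=49 F=45 G=34 E=20 A=13
Assign: D→slot 3, C→slot 2, B→slot 1, H skipped, F skipped, G skipped, E skipped, A skipped.
Slots: [1:B] [2:C] [3:D]
Profit = 53 + 58 + 67 = 178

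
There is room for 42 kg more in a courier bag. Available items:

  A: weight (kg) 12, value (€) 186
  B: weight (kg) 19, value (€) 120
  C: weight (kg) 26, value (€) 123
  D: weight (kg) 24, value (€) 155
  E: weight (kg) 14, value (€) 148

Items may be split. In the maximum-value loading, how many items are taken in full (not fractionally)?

2

Greedy by value/weight ratio, highest first.
Ratios (sorted): A 15.50, E 10.57, D 6.46, B 6.32, C 4.73
take A (12 @ 186); take E (14 @ 148); take 16/24 of D → 103.33. Capacity used 42/42.
2 item(s) taken whole; one partial (take 16/24 of D).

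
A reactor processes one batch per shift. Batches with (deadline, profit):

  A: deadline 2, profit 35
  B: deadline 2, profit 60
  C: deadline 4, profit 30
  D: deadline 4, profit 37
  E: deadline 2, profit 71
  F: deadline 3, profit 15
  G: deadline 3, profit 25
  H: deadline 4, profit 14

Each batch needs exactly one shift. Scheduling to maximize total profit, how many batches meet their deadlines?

4

Profit order: E=71 B=60 D=37 A=35 C=30 G=25 F=15 H=14
Assign: E→slot 2, B→slot 1, D→slot 4, A skipped, C→slot 3, G skipped, F skipped, H skipped.
Slots: [1:B] [2:E] [3:C] [4:D]
4 of 8 scheduled.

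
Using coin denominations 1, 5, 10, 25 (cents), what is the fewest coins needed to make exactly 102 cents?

6

102 − 4×25→2 − 2×1→0
Total coins = 4 + 2 = 6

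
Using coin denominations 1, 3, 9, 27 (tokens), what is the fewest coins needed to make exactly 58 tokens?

4

Use the largest denomination that fits, subtract, and repeat.
58 − 2×27→4 − 1×3→1 − 1×1→0
Total coins = 2 + 1 + 1 = 4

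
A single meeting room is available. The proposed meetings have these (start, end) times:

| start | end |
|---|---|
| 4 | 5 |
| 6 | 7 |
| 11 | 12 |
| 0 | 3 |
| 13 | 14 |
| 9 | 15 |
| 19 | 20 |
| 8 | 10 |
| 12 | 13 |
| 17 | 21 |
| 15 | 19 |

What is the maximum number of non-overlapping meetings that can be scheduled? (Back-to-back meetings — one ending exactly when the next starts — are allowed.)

9

Order by finish time; keep every interval that doesn't clash with the previous kept one.
Sorted by end: (0,3)  (4,5)  (6,7)  (8,10)  (11,12)  (12,13)  (13,14)  (9,15)  (15,19)  (19,20)  (17,21)
take (0,3); take (4,5); take (6,7); take (8,10); take (11,12); take (12,13); take (13,14); skip (9,15); take (15,19); take (19,20); skip (17,21).
Selected 9 meetings.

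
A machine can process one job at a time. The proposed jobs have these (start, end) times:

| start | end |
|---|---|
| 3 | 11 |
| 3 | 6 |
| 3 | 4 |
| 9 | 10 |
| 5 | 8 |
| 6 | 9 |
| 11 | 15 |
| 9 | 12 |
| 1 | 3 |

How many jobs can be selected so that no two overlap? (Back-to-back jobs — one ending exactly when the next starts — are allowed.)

5

Order by finish time; keep every interval that doesn't clash with the previous kept one.
Sorted by end: (1,3)  (3,4)  (3,6)  (5,8)  (6,9)  (9,10)  (3,11)  (9,12)  (11,15)
take (1,3); take (3,4); skip (3,6); take (5,8); skip (6,9); take (9,10); skip (9,12); take (11,15).
Selected 5 jobs.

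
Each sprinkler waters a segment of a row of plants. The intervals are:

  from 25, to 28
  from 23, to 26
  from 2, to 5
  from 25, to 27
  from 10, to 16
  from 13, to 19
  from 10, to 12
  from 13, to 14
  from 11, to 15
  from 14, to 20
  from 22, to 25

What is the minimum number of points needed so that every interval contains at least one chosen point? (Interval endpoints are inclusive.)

Sort by right endpoint; whenever an interval is uncovered, place a point at its right end.
Sorted: [2,5] [10,12] [13,14] [11,15] [10,16] [13,19] [14,20] [22,25] [23,26] [25,27] [25,28]
{[2,5]} hit by 5; {[10,12]} hit by 12; {[13,14],[11,15],[10,16],[13,19],[14,20]} hit by 14; {[22,25],[23,26],[25,27],[25,28]} hit by 25.
Points: 5, 12, 14, 25 (4 total).

4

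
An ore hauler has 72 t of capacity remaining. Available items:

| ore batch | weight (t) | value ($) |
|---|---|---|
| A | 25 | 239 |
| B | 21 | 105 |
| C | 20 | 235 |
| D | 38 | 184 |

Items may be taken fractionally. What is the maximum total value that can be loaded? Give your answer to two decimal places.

608.05

Greedy by value/weight ratio, highest first.
Order: C (235/20=11.75) > A (239/25=9.56) > B (105/21=5.00) > D (184/38=4.84)
Fill: take C (20 @ 235) → take A (25 @ 239) → take B (21 @ 105) → take 6/38 of D → 29.05; 72/72 used.
Total value = 608.05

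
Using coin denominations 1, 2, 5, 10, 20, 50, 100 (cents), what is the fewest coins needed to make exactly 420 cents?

Use the largest denomination that fits, subtract, and repeat.
420 − 4×100→20 − 1×20→0
Total coins = 4 + 1 = 5

5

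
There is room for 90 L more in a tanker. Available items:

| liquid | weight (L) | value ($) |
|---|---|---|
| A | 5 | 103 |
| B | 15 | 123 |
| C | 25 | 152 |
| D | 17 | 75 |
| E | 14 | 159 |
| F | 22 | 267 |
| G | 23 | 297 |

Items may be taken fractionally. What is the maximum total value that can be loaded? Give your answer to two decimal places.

1015.88

Ratios (sorted): A 20.60, G 12.91, F 12.14, E 11.36, B 8.20, C 6.08, D 4.41
take A (5 @ 103); take G (23 @ 297); take F (22 @ 267); take E (14 @ 159); take B (15 @ 123); take 11/25 of C → 66.88. Capacity used 90/90.
Total value = 1015.88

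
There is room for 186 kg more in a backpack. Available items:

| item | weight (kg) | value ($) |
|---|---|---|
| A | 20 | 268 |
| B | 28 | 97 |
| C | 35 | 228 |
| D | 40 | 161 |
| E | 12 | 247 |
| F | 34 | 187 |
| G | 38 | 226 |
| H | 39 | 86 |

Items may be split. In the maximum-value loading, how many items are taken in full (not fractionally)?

6

Order: E (247/12=20.58) > A (268/20=13.40) > C (228/35=6.51) > G (226/38=5.95) > F (187/34=5.50) > D (161/40=4.03) > B (97/28=3.46) > H (86/39=2.21)
Fill: take E (12 @ 247) → take A (20 @ 268) → take C (35 @ 228) → take G (38 @ 226) → take F (34 @ 187) → take D (40 @ 161) → take 7/28 of B → 24.25; 186/186 used.
6 item(s) taken whole; one partial (take 7/28 of B).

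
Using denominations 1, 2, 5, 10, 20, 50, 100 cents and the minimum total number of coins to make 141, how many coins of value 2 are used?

141 = 1×100 + 2×20 + 1×1
Count of 2: 0

0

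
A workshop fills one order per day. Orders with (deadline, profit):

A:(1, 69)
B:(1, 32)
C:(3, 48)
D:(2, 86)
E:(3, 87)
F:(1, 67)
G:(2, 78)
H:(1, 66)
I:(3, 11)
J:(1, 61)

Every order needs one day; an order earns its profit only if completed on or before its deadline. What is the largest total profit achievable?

251

Take jobs in profit order; each goes to the latest open slot no later than its deadline.
Profit order: E=87 D=86 G=78 A=69 F=67 H=66 J=61 C=48 B=32 I=11
Assign: E→slot 3, D→slot 2, G→slot 1, A skipped, F skipped, H skipped, J skipped, C skipped, B skipped, I skipped.
Slots: [1:G] [2:D] [3:E]
Profit = 78 + 86 + 87 = 251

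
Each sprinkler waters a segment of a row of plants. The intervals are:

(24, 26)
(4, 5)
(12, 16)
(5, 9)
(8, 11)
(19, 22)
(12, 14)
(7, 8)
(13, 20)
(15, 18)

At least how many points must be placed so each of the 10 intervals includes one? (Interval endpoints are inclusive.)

By right end: [4,5]  [7,8]  [5,9]  [8,11]  [12,14]  [12,16]  [15,18]  [13,20]  [19,22]  [24,26]
[4,5] uncovered → point at 5; [7,8] uncovered → point at 8; [12,14] uncovered → point at 14; [15,18] uncovered → point at 18; [19,22] uncovered → point at 22; [24,26] uncovered → point at 26.
Points: 5, 8, 14, 18, 22, 26 (6 total).

6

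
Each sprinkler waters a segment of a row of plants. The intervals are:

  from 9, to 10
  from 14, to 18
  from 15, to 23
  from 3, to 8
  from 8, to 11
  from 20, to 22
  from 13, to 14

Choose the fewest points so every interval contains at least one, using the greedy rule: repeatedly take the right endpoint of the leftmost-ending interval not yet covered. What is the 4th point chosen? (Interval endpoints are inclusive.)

22

Sort by right endpoint; whenever an interval is uncovered, place a point at its right end.
By right end: [3,8]  [9,10]  [8,11]  [13,14]  [14,18]  [20,22]  [15,23]
[3,8] uncovered → point at 8; [9,10] uncovered → point at 10; [13,14] uncovered → point at 14; [20,22] uncovered → point at 22.
Points: 8, 10, 14, 22 (4 total).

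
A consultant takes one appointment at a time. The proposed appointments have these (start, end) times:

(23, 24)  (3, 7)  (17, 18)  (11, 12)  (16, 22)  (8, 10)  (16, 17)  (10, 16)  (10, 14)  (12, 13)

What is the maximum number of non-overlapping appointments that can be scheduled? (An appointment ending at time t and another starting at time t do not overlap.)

Sorted by end: (3,7)  (8,10)  (11,12)  (12,13)  (10,14)  (10,16)  (16,17)  (17,18)  (16,22)  (23,24)
take (3,7); take (8,10); take (11,12); take (12,13); skip (10,14); skip (10,16); take (16,17); take (17,18); take (23,24).
Selected 7 appointments.

7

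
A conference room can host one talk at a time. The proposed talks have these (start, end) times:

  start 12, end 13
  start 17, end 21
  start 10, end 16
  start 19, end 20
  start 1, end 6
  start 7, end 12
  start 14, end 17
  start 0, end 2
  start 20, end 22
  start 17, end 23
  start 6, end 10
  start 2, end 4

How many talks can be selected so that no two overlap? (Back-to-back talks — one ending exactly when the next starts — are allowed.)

7

Order by finish time; keep every interval that doesn't clash with the previous kept one.
By end time: (0,2), (2,4), (1,6), (6,10), (7,12), (12,13), (10,16), (14,17), (19,20), (17,21), (20,22), (17,23).
Pick (0,2); next start ≥ 2 → (2,4); next start ≥ 4 → (6,10); next start ≥ 10 → (12,13); next start ≥ 13 → (14,17); next start ≥ 17 → (19,20); next start ≥ 20 → (20,22).
Selected 7 talks.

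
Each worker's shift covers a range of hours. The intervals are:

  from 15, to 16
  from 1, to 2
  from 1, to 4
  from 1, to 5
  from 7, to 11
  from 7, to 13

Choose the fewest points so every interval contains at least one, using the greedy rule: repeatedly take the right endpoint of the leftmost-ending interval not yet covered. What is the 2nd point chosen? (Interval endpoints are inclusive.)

Process intervals by earliest right end; each time one isn't hit yet, stab at its right endpoint.
By right end: [1,2]  [1,4]  [1,5]  [7,11]  [7,13]  [15,16]
[1,2] uncovered → point at 2; [7,11] uncovered → point at 11; [15,16] uncovered → point at 16.
Points: 2, 11, 16 (3 total).

11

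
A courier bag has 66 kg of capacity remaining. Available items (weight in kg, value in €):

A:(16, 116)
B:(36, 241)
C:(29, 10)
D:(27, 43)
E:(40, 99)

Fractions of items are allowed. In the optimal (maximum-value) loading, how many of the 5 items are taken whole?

2

Order: A (116/16=7.25) > B (241/36=6.69) > E (99/40=2.48) > D (43/27=1.59) > C (10/29=0.34)
Fill: take A (16 @ 116) → take B (36 @ 241) → take 14/40 of E → 34.65; 66/66 used.
2 item(s) taken whole; one partial (take 14/40 of E).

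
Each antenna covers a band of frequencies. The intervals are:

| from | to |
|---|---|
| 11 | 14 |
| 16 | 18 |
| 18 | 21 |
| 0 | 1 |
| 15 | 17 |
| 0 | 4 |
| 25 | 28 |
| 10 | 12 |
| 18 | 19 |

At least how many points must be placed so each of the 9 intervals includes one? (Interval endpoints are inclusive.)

Sort by right endpoint; whenever an interval is uncovered, place a point at its right end.
By right end: [0,1]  [0,4]  [10,12]  [11,14]  [15,17]  [16,18]  [18,19]  [18,21]  [25,28]
[0,1] uncovered → point at 1; [10,12] uncovered → point at 12; [15,17] uncovered → point at 17; [18,19] uncovered → point at 19; [25,28] uncovered → point at 28.
Points: 1, 12, 17, 19, 28 (5 total).

5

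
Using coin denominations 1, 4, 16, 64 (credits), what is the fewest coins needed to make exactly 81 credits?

3

Greedy: take as many of the largest coin as possible, then repeat with the remainder.
81 − 1×64→17 − 1×16→1 − 1×1→0
Total coins = 1 + 1 + 1 = 3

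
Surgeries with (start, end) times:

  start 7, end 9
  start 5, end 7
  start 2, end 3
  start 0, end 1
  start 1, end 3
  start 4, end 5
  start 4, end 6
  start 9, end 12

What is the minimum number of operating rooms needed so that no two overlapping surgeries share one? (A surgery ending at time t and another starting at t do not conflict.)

2

starts: [0, 1, 2, 4, 4, 5, 7, 9]
ends:   [1, 3, 3, 5, 6, 7, 9, 12]
s0→1 e1→0 s1→1 s2→2  — peak 2.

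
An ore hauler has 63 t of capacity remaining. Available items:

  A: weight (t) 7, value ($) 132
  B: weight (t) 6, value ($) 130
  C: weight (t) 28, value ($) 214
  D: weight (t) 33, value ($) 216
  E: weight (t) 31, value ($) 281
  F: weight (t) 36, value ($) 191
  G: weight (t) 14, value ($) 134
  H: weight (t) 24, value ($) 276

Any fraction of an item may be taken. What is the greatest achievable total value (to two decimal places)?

780.77

Ratios (sorted): B 21.67, A 18.86, H 11.50, G 9.57, E 9.06, C 7.64, D 6.55, F 5.31
take B (6 @ 130); take A (7 @ 132); take H (24 @ 276); take G (14 @ 134); take 12/31 of E → 108.77. Capacity used 63/63.
Total value = 780.77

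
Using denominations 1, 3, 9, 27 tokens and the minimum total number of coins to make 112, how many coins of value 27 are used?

4

Use the largest denomination that fits, subtract, and repeat.
112 = 4×27 + 1×3 + 1×1
Count of 27: 4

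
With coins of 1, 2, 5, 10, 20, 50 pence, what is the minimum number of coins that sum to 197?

7

197 = 3×50 + 2×20 + 1×5 + 1×2
Total coins = 3 + 2 + 1 + 1 = 7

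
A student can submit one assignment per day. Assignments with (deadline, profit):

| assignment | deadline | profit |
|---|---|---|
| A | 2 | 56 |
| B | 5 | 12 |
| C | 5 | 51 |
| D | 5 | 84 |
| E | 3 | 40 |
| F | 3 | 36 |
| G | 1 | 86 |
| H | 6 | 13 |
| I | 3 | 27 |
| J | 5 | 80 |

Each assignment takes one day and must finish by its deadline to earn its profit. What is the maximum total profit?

Sort by profit descending; place each in the latest free slot ≤ its deadline.
By profit: G(d1,86), D(d5,84), J(d5,80), A(d2,56), C(d5,51), E(d3,40), F(d3,36), I(d3,27), H(d6,13), B(d5,12)
G→slot 1; D→slot 5; J→slot 4; A→slot 2; C→slot 3; E skipped; F skipped; I skipped; H→slot 6; B skipped.
Profit = 86 + 56 + 51 + 80 + 84 + 13 = 370

370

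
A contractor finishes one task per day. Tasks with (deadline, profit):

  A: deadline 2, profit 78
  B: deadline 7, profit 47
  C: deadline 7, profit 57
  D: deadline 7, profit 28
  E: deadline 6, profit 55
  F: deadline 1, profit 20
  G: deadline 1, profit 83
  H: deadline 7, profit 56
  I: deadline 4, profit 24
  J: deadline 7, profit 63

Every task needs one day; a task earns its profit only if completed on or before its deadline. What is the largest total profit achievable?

Take jobs in profit order; each goes to the latest open slot no later than its deadline.
Profit order: G=83 A=78 J=63 C=57 H=56 E=55 B=47 D=28 I=24 F=20
Assign: G→slot 1, A→slot 2, J→slot 7, C→slot 6, H→slot 5, E→slot 4, B→slot 3, D skipped, I skipped, F skipped.
Slots: [1:G] [2:A] [3:B] [4:E] [5:H] [6:C] [7:J]
Profit = 83 + 78 + 47 + 55 + 56 + 57 + 63 = 439

439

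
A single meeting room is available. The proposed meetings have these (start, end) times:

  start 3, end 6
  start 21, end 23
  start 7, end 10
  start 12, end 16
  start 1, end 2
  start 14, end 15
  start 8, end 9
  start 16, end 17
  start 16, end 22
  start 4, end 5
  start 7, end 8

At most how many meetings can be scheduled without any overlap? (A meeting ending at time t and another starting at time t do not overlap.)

By end time: (1,2), (4,5), (3,6), (7,8), (8,9), (7,10), (14,15), (12,16), (16,17), (16,22), (21,23).
Pick (1,2); next start ≥ 2 → (4,5); next start ≥ 5 → (7,8); next start ≥ 8 → (8,9); next start ≥ 9 → (14,15); next start ≥ 15 → (16,17); next start ≥ 17 → (21,23).
Selected 7 meetings.

7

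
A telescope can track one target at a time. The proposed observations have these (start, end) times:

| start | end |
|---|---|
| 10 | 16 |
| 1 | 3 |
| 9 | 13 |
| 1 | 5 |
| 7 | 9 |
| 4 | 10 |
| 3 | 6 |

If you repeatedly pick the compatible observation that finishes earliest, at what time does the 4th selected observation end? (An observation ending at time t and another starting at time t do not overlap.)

13

Greedy by earliest finish: after sorting by end time, pick each interval compatible with the last pick.
Sorted by end: (1,3)  (1,5)  (3,6)  (7,9)  (4,10)  (9,13)  (10,16)
take (1,3); take (3,6); take (7,9); take (9,13).
Selected: (1,3) (3,6) (7,9) (9,13)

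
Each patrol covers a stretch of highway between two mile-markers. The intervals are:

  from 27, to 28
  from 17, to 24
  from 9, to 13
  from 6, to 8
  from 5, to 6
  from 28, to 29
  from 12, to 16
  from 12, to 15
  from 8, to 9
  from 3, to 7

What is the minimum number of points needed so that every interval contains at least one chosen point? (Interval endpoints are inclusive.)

5

Process intervals by earliest right end; each time one isn't hit yet, stab at its right endpoint.
Sorted: [5,6] [3,7] [6,8] [8,9] [9,13] [12,15] [12,16] [17,24] [27,28] [28,29]
{[5,6],[3,7],[6,8]} hit by 6; {[8,9],[9,13]} hit by 9; {[12,15],[12,16]} hit by 15; {[17,24]} hit by 24; {[27,28],[28,29]} hit by 28.
Points: 6, 9, 15, 24, 28 (5 total).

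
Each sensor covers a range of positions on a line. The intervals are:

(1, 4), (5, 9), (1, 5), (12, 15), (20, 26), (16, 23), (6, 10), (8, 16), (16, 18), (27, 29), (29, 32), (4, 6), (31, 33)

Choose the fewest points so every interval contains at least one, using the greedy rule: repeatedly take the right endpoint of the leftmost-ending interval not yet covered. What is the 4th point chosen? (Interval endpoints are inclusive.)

Process intervals by earliest right end; each time one isn't hit yet, stab at its right endpoint.
Sorted: [1,4] [1,5] [4,6] [5,9] [6,10] [12,15] [8,16] [16,18] [16,23] [20,26] [27,29] [29,32] [31,33]
{[1,4],[1,5],[4,6]} hit by 4; {[5,9],[6,10]} hit by 9; {[12,15],[8,16]} hit by 15; {[16,18],[16,23]} hit by 18; {[20,26]} hit by 26; {[27,29],[29,32]} hit by 29; {[31,33]} hit by 33.
Points: 4, 9, 15, 18, 26, 29, 33 (7 total).

18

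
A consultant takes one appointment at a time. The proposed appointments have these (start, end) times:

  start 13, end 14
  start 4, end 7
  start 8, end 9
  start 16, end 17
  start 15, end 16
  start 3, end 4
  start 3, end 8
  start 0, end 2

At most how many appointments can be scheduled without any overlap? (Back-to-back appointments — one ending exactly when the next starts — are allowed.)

By end time: (0,2), (3,4), (4,7), (3,8), (8,9), (13,14), (15,16), (16,17).
Pick (0,2); next start ≥ 2 → (3,4); next start ≥ 4 → (4,7); next start ≥ 7 → (8,9); next start ≥ 9 → (13,14); next start ≥ 14 → (15,16); next start ≥ 16 → (16,17).
Selected 7 appointments.

7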